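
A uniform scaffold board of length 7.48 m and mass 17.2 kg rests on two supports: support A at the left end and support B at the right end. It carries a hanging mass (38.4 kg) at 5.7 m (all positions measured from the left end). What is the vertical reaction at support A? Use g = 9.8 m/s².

R_A ≈ 174 N

About support B:
Beam weight: 17.2 × 9.8 = 168.6 N down at 3.74 m → arm 3.74 m, τ = 168.6 × 3.74 = 630.6 N·m counterclockwise.
Hanging mass: 38.4 × 9.8 = 376.3 N down at 5.7 m → arm 1.78 m, τ = 376.3 × 1.78 = 669.8 N·m counterclockwise.
Net load moment about support B = 1300 N·m counterclockwise.
Reaction R at support A is upward at 0 m, arm 7.48 m → moment R × 7.48 clockwise.
For rotational equilibrium, R × 7.48 = 1300, so R = 174 N.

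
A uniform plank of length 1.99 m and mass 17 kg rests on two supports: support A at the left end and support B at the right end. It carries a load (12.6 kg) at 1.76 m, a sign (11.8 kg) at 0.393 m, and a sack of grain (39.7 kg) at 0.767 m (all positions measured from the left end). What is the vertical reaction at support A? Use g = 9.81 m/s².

R_A ≈ 430 N

Taking torques about support B:
Beam weight: 17 × 9.81 = 166.8 N down at 0.995 m → arm 0.995 m, τ = 166.8 × 0.995 = 166 N·m counterclockwise.
Load: 12.6 × 9.81 = 123.6 N down at 1.76 m → arm 0.23 m, τ = 123.6 × 0.23 = 28.43 N·m counterclockwise.
Sign: 11.8 × 9.81 = 115.8 N down at 0.393 m → arm 1.597 m, τ = 115.8 × 1.597 = 184.9 N·m counterclockwise.
Sack of grain: 39.7 × 9.81 = 389.5 N down at 0.767 m → arm 1.223 m, τ = 389.5 × 1.223 = 476.4 N·m counterclockwise.
Net load moment about support B = 855.7 N·m counterclockwise.
Reaction R at support A is upward at 0 m, arm 1.99 m → moment R × 1.99 clockwise.
Setting net torque to zero: R × 1.99 = 855.7 → R = 430 N.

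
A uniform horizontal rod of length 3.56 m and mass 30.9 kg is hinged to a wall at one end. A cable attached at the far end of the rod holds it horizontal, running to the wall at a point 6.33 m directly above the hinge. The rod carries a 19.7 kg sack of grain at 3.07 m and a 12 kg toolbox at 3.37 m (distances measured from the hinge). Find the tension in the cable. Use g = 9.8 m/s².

T ≈ 492 N

Choose the hinge as the axis so the unknown hinge reaction has zero arm there.
Beam weight: 30.9 × 9.8 = 302.8 N down at 1.78 m → arm 1.78 m, τ = 302.8 × 1.78 = 539 N·m clockwise.
Sack of grain: 19.7 × 9.8 = 193.1 N down at 3.07 m → arm 3.07 m, τ = 193.1 × 3.07 = 592.8 N·m clockwise.
Toolbox: 12 × 9.8 = 117.6 N down at 3.37 m → arm 3.37 m, τ = 117.6 × 3.37 = 396.3 N·m clockwise.
Total clockwise load moment = 1528 N·m.
The cable tension T acts at 3.56 m; only its component perpendicular to the rod, T sinθ, produces torque. sinθ = h/√(h²+d²) = 6.33/√(6.33²+3.56²) = 0.8716.
For rotational equilibrium, T × 3.56 × 0.8716 = 1528, so T = 1528 / 3.103 = 492 N.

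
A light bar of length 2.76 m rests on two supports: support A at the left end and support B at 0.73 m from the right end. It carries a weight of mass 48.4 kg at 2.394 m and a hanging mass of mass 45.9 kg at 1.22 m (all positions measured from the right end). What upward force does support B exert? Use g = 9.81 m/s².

Sum moments about support A (its reaction then has zero moment arm).
Weight: 48.4 × 9.81 = 474.8 N down at 2.394 m → arm 0.366 m, τ = 474.8 × 0.366 = 173.8 N·m clockwise.
Hanging mass: 45.9 × 9.81 = 450.3 N down at 1.22 m → arm 1.54 m, τ = 450.3 × 1.54 = 693.5 N·m clockwise.
Net load moment about support A = 867.3 N·m clockwise.
Reaction R at support B is upward at 0.73 m, arm 2.03 m → moment R × 2.03 counterclockwise.
Setting net torque to zero: R × 2.03 = 867.3 → R = 427 N.

R_B ≈ 427 N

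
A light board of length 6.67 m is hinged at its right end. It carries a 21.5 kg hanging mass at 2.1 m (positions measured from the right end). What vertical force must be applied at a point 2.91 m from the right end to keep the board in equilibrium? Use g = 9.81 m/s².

Take moments about the right end.
Hanging mass: 21.5 × 9.81 = 210.9 N down at 2.1 m → arm 2.1 m, τ = 210.9 × 2.1 = 442.9 N·m counterclockwise.
Net moment of the loads = 442.9 N·m counterclockwise.
The upward force F acts at a point 2.91 m from the right end, arm 2.91 m, giving F × 2.91 clockwise.
Setting net torque to zero: F × 2.91 = 442.9 → F = 442.9 / 2.91 = 152 N.

F ≈ 152 N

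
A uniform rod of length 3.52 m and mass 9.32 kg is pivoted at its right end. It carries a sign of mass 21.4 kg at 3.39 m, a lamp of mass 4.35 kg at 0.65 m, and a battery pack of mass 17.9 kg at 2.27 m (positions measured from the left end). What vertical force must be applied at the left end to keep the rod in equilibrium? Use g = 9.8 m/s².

F ≈ 150 N

Take moments about the right end.
Beam weight: 9.32 × 9.8 = 91.34 N down at 1.76 m → arm 1.76 m, τ = 91.34 × 1.76 = 160.8 N·m counterclockwise.
Sign: 21.4 × 9.8 = 209.7 N down at 3.39 m → arm 0.13 m, τ = 209.7 × 0.13 = 27.26 N·m counterclockwise.
Lamp: 4.35 × 9.8 = 42.63 N down at 0.65 m → arm 2.87 m, τ = 42.63 × 2.87 = 122.3 N·m counterclockwise.
Battery pack: 17.9 × 9.8 = 175.4 N down at 2.27 m → arm 1.25 m, τ = 175.4 × 1.25 = 219.2 N·m counterclockwise.
Net moment of the loads = 529.6 N·m counterclockwise.
The upward force F acts at the left end, arm 3.52 m, giving F × 3.52 clockwise.
Balancing moments: F × 3.52 = 529.6, giving F = 529.6 / 3.52 = 150 N.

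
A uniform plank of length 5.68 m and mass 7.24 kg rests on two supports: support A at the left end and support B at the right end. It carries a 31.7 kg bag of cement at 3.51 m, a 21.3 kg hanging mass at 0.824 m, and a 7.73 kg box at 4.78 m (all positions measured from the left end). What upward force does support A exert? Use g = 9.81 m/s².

R_A ≈ 345 N

Sum moments about support B (its reaction then has zero moment arm).
Beam weight: 7.24 × 9.81 = 71.02 N down at 2.84 m → arm 2.84 m, τ = 71.02 × 2.84 = 201.7 N·m counterclockwise.
Bag of cement: 31.7 × 9.81 = 311 N down at 3.51 m → arm 2.17 m, τ = 311 × 2.17 = 674.9 N·m counterclockwise.
Hanging mass: 21.3 × 9.81 = 209 N down at 0.824 m → arm 4.856 m, τ = 209 × 4.856 = 1015 N·m counterclockwise.
Box: 7.73 × 9.81 = 75.83 N down at 4.78 m → arm 0.9 m, τ = 75.83 × 0.9 = 68.25 N·m counterclockwise.
Net load moment about support B = 1960 N·m counterclockwise.
Reaction R at support A is upward at 0 m, arm 5.68 m → moment R × 5.68 clockwise.
Setting net torque to zero: R × 5.68 = 1960 → R = 345 N.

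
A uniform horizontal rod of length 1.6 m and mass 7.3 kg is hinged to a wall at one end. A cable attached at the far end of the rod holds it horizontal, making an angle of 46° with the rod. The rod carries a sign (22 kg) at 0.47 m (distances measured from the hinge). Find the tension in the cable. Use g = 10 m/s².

T ≈ 141 N

Take moments about the hinge.
Beam weight: 7.3 × 10 = 73 N down at 0.8 m → arm 0.8 m, τ = 73 × 0.8 = 58.4 N·m clockwise.
Sign: 22 × 10 = 220 N down at 0.47 m → arm 0.47 m, τ = 220 × 0.47 = 103.4 N·m clockwise.
Total clockwise load moment = 161.8 N·m.
The cable tension T acts at 1.6 m; only its component perpendicular to the rod, T sinθ, produces torque. sin 46° = 0.7193.
Στ = 0 ⇒ T × 1.6 × 0.7193 = 161.8 ⇒ T = 161.8 / 1.151 = 141 N.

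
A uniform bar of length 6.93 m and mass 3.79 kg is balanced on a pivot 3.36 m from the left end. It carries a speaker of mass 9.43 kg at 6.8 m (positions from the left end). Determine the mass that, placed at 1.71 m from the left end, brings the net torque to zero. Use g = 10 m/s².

Sum moments about the pivot (at 3.36 m from the left end) (the support reaction has zero arm there).
Beam weight: 3.79 × 10 = 37.9 N down at 3.465 m → arm 0.105 m, τ = 37.9 × 0.105 = 3.979 N·m clockwise.
Speaker: 9.43 × 10 = 94.3 N down at 6.8 m → arm 3.44 m, τ = 94.3 × 3.44 = 324.4 N·m clockwise.
Net moment of known loads = 328.4 N·m clockwise.
An unknown mass m at 1.71 m has arm 1.65 m; its moment is m·g·1.65 counterclockwise.
For rotational equilibrium, m × 10 × 1.65 = 328.4, so m = 328.4 / (10 × 1.65) = 19.9 kg.

m ≈ 19.9 kg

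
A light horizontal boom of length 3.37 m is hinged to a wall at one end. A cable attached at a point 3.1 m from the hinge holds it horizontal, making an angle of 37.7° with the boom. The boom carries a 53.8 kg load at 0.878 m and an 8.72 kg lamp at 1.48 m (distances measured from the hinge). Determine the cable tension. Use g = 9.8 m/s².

T ≈ 311 N

Choose the hinge as the axis so the unknown hinge reaction has zero arm there.
Load: 53.8 × 9.8 = 527.2 N down at 0.878 m → arm 0.878 m, τ = 527.2 × 0.878 = 462.9 N·m clockwise.
Lamp: 8.72 × 9.8 = 85.46 N down at 1.48 m → arm 1.48 m, τ = 85.46 × 1.48 = 126.5 N·m clockwise.
Total clockwise load moment = 589.4 N·m.
The cable tension T acts at 3.1 m; only its component perpendicular to the boom, T sinθ, produces torque. sin 37.7° = 0.6115.
For rotational equilibrium, T × 3.1 × 0.6115 = 589.4, so T = 589.4 / 1.896 = 311 N.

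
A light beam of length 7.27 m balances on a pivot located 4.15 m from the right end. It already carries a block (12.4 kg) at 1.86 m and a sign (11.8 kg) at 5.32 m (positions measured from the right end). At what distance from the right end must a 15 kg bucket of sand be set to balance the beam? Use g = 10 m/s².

x ≈ 5.12 m from the right end

Choose the pivot (at 4.15 m from the right end) as the axis so the support reaction has zero arm there.
Block: 12.4 × 10 = 124 N down at 1.86 m → arm 2.29 m, τ = 124 × 2.29 = 284 N·m clockwise.
Sign: 11.8 × 10 = 118 N down at 5.32 m → arm 1.17 m, τ = 118 × 1.17 = 138.1 N·m counterclockwise.
Net moment of existing loads = 145.9 N·m clockwise.
The bucket of sand weighs 15 × 10 = 150 N and must supply an equal counterclockwise moment, so its lever arm about the pivot is 145.9 / 150 = 0.973 m.
That puts it at 4.15 + 0.973 = 5.12 m from the right end.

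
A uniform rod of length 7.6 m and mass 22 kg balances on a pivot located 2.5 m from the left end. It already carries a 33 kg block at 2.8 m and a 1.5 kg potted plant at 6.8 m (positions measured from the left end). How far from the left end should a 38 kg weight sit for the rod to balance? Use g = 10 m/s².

Choose the pivot (at 2.5 m from the left end) as the axis so the support reaction has zero arm there.
Beam weight: 22 × 10 = 220 N down at 3.8 m → arm 1.3 m, τ = 220 × 1.3 = 286 N·m clockwise.
Block: 33 × 10 = 330 N down at 2.8 m → arm 0.3 m, τ = 330 × 0.3 = 99 N·m clockwise.
Potted plant: 1.5 × 10 = 15 N down at 6.8 m → arm 4.3 m, τ = 15 × 4.3 = 64.5 N·m clockwise.
Net moment of existing loads = 449.5 N·m clockwise.
The weight weighs 38 × 10 = 380 N and must supply an equal counterclockwise moment, so its lever arm about the pivot is 449.5 / 380 = 1.18 m.
That puts it at 2.5 − 1.18 = 1.32 m from the left end.

x ≈ 1.32 m from the left end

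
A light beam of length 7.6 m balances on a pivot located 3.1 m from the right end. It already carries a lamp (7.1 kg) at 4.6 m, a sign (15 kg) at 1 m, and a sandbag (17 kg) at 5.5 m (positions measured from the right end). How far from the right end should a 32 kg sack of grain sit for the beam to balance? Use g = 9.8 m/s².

About the pivot (at 3.1 m from the right end):
Lamp: 7.1 × 9.8 = 69.58 N down at 4.6 m → arm 1.5 m, τ = 69.58 × 1.5 = 104.4 N·m counterclockwise.
Sign: 15 × 9.8 = 147 N down at 1 m → arm 2.1 m, τ = 147 × 2.1 = 308.7 N·m clockwise.
Sandbag: 17 × 9.8 = 166.6 N down at 5.5 m → arm 2.4 m, τ = 166.6 × 2.4 = 399.8 N·m counterclockwise.
Net moment of existing loads = 195.5 N·m counterclockwise.
The sack of grain weighs 32 × 9.8 = 313.6 N and must supply an equal clockwise moment, so its lever arm about the pivot is 195.5 / 313.6 = 0.623 m.
That puts it at 3.1 − 0.623 = 2.48 m from the right end.

x ≈ 2.48 m from the right end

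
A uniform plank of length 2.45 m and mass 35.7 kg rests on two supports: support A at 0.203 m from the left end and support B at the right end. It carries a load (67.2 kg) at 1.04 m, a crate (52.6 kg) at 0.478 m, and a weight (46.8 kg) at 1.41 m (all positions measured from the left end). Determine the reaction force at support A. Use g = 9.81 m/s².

R_A ≈ 1270 N

Sum moments about support B (its reaction then has zero moment arm).
Beam weight: 35.7 × 9.81 = 350.2 N down at 1.225 m → arm 1.225 m, τ = 350.2 × 1.225 = 429 N·m counterclockwise.
Load: 67.2 × 9.81 = 659.2 N down at 1.04 m → arm 1.41 m, τ = 659.2 × 1.41 = 929.5 N·m counterclockwise.
Crate: 52.6 × 9.81 = 516 N down at 0.478 m → arm 1.972 m, τ = 516 × 1.972 = 1018 N·m counterclockwise.
Weight: 46.8 × 9.81 = 459.1 N down at 1.41 m → arm 1.04 m, τ = 459.1 × 1.04 = 477.5 N·m counterclockwise.
Net load moment about support B = 2854 N·m counterclockwise.
Reaction R at support A is upward at 0.203 m, arm 2.247 m → moment R × 2.247 clockwise.
Στ = 0 ⇒ R × 2.247 = 2854 ⇒ R = 1270 N.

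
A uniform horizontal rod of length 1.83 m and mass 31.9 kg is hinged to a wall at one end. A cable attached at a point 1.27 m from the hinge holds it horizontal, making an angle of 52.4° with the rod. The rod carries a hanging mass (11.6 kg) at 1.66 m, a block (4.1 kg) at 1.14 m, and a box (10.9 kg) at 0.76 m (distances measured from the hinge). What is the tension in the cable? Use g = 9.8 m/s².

T ≈ 598 N

About the hinge:
Beam weight: 31.9 × 9.8 = 312.6 N down at 0.915 m → arm 0.915 m, τ = 312.6 × 0.915 = 286 N·m clockwise.
Hanging mass: 11.6 × 9.8 = 113.7 N down at 1.66 m → arm 1.66 m, τ = 113.7 × 1.66 = 188.7 N·m clockwise.
Block: 4.1 × 9.8 = 40.18 N down at 1.14 m → arm 1.14 m, τ = 40.18 × 1.14 = 45.81 N·m clockwise.
Box: 10.9 × 9.8 = 106.8 N down at 0.76 m → arm 0.76 m, τ = 106.8 × 0.76 = 81.17 N·m clockwise.
Total clockwise load moment = 601.7 N·m.
The cable tension T acts at 1.27 m; only its component perpendicular to the rod, T sinθ, produces torque. sin 52.4° = 0.7923.
Balancing moments: T × 1.27 × 0.7923 = 601.7, giving T = 601.7 / 1.006 = 598 N.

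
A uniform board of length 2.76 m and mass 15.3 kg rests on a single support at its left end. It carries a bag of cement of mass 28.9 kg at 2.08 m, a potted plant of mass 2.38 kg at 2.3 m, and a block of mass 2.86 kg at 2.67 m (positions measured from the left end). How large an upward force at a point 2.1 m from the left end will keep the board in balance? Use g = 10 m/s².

Taking torques about the left end:
Beam weight: 15.3 × 10 = 153 N down at 1.38 m → arm 1.38 m, τ = 153 × 1.38 = 211.1 N·m clockwise.
Bag of cement: 28.9 × 10 = 289 N down at 2.08 m → arm 2.08 m, τ = 289 × 2.08 = 601.1 N·m clockwise.
Potted plant: 2.38 × 10 = 23.8 N down at 2.3 m → arm 2.3 m, τ = 23.8 × 2.3 = 54.74 N·m clockwise.
Block: 2.86 × 10 = 28.6 N down at 2.67 m → arm 2.67 m, τ = 28.6 × 2.67 = 76.36 N·m clockwise.
Net moment of the loads = 943.3 N·m clockwise.
The upward force F acts at a point 2.1 m from the left end, arm 2.1 m, giving F × 2.1 counterclockwise.
Στ = 0 ⇒ F × 2.1 = 943.3 ⇒ F = 943.3 / 2.1 = 449 N.

F ≈ 449 N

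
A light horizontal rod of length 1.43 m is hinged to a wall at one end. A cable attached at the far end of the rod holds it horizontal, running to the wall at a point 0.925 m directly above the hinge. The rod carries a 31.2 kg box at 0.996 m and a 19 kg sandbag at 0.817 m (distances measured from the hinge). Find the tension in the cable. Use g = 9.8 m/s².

T ≈ 588 N

About the hinge:
Box: 31.2 × 9.8 = 305.8 N down at 0.996 m → arm 0.996 m, τ = 305.8 × 0.996 = 304.6 N·m clockwise.
Sandbag: 19 × 9.8 = 186.2 N down at 0.817 m → arm 0.817 m, τ = 186.2 × 0.817 = 152.1 N·m clockwise.
Total clockwise load moment = 456.7 N·m.
The cable tension T acts at 1.43 m; only its component perpendicular to the rod, T sinθ, produces torque. sinθ = h/√(h²+d²) = 0.925/√(0.925²+1.43²) = 0.5431.
For rotational equilibrium, T × 1.43 × 0.5431 = 456.7, so T = 456.7 / 0.7766 = 588 N.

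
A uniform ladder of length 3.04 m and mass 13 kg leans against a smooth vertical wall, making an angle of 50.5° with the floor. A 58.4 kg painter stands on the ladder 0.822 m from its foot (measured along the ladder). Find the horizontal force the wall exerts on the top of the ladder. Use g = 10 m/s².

Sum moments about the foot of the ladder (the floor normal and friction both act there and drop out).
Ladder weight 13×10 = 130 N acts at 1.52 m along the ladder; its horizontal arm is 1.52·cos50.5° = 0.9668 m → τ = 125.7 N·m clockwise.
Painter: 58.4×10 = 584 N at 0.822 m → arm 0.5229 m → τ = 305.4 N·m clockwise.
Wall normal N acts horizontally at the top; its moment arm is the height L sinθ = 3.04·sin50.5° = 2.346 m, counterclockwise.
Balancing moments: N × 2.346 = 431.1, giving N = 184 N.

N_wall ≈ 184 N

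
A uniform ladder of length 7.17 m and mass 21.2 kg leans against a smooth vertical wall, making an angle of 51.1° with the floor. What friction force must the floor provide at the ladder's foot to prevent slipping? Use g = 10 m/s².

f ≈ 85.5 N

Take moments about the foot of the ladder.
Ladder weight 21.2×10 = 212 N acts at 3.585 m along the ladder; its horizontal arm is 3.585·cos51.1° = 2.251 m → τ = 477.2 N·m clockwise.
Wall normal N acts horizontally at the top; its moment arm is the height L sinθ = 7.17·sin51.1° = 5.58 m, counterclockwise.
Balancing moments: N × 5.58 = 477.2, giving N = 85.5 N.
ΣFx = 0: friction at the foot balances the wall's push, so f = N_wall = 85.5 N.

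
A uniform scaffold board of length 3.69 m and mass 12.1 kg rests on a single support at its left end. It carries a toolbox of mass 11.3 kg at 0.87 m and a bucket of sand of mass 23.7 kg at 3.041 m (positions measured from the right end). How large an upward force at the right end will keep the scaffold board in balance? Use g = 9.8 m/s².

F ≈ 185 N

Taking torques about the left end:
Beam weight: 12.1 × 9.8 = 118.6 N down at 1.845 m → arm 1.845 m, τ = 118.6 × 1.845 = 218.8 N·m clockwise.
Toolbox: 11.3 × 9.8 = 110.7 N down at 0.87 m → arm 2.82 m, τ = 110.7 × 2.82 = 312.2 N·m clockwise.
Bucket of sand: 23.7 × 9.8 = 232.3 N down at 3.041 m → arm 0.649 m, τ = 232.3 × 0.649 = 150.8 N·m clockwise.
Net moment of the loads = 681.8 N·m clockwise.
The upward force F acts at the right end, arm 3.69 m, giving F × 3.69 counterclockwise.
For rotational equilibrium, F × 3.69 = 681.8, so F = 681.8 / 3.69 = 185 N.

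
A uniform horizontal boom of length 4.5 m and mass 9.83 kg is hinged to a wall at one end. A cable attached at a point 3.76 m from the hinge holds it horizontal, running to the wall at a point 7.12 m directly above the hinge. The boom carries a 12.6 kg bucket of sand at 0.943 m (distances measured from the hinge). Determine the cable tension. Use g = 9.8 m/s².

T ≈ 100 N

About the hinge:
Beam weight: 9.83 × 9.8 = 96.33 N down at 2.25 m → arm 2.25 m, τ = 96.33 × 2.25 = 216.7 N·m clockwise.
Bucket of sand: 12.6 × 9.8 = 123.5 N down at 0.943 m → arm 0.943 m, τ = 123.5 × 0.943 = 116.5 N·m clockwise.
Total clockwise load moment = 333.2 N·m.
The cable tension T acts at 3.76 m; only its component perpendicular to the boom, T sinθ, produces torque. sinθ = h/√(h²+d²) = 7.12/√(7.12²+3.76²) = 0.8843.
Στ = 0 ⇒ T × 3.76 × 0.8843 = 333.2 ⇒ T = 333.2 / 3.325 = 100 N.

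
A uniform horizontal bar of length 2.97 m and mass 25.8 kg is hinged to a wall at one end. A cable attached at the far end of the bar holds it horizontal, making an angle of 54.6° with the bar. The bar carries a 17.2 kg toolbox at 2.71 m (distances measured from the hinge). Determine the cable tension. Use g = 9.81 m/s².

Sum moments about the hinge (the unknown hinge reaction has zero arm there).
Beam weight: 25.8 × 9.81 = 253.1 N down at 1.485 m → arm 1.485 m, τ = 253.1 × 1.485 = 375.9 N·m clockwise.
Toolbox: 17.2 × 9.81 = 168.7 N down at 2.71 m → arm 2.71 m, τ = 168.7 × 2.71 = 457.2 N·m clockwise.
Total clockwise load moment = 833.1 N·m.
The cable tension T acts at 2.97 m; only its component perpendicular to the bar, T sinθ, produces torque. sin 54.6° = 0.8151.
Στ = 0 ⇒ T × 2.97 × 0.8151 = 833.1 ⇒ T = 833.1 / 2.421 = 344 N.

T ≈ 344 N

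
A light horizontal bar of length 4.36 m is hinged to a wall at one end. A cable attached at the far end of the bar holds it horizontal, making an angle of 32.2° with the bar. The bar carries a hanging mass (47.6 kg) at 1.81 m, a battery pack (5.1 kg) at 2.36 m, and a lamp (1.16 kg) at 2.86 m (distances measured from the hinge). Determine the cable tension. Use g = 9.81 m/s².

T ≈ 429 N

Take moments about the hinge.
Hanging mass: 47.6 × 9.81 = 467 N down at 1.81 m → arm 1.81 m, τ = 467 × 1.81 = 845.3 N·m clockwise.
Battery pack: 5.1 × 9.81 = 50.03 N down at 2.36 m → arm 2.36 m, τ = 50.03 × 2.36 = 118.1 N·m clockwise.
Lamp: 1.16 × 9.81 = 11.38 N down at 2.86 m → arm 2.86 m, τ = 11.38 × 2.86 = 32.55 N·m clockwise.
Total clockwise load moment = 995.9 N·m.
The cable tension T acts at 4.36 m; only its component perpendicular to the bar, T sinθ, produces torque. sin 32.2° = 0.5329.
Setting net torque to zero: T × 4.36 × 0.5329 = 995.9 → T = 995.9 / 2.323 = 429 N.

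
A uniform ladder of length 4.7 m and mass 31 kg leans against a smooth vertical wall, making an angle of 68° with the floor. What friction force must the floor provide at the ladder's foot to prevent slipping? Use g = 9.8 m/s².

Sum moments about the foot of the ladder (the floor normal and friction both act there and drop out).
Ladder weight 31×9.8 = 303.8 N acts at 2.35 m along the ladder; its horizontal arm is 2.35·cos68° = 0.8803 m → τ = 267.4 N·m clockwise.
Wall normal N acts horizontally at the top; its moment arm is the height L sinθ = 4.7·sin68° = 4.358 m, counterclockwise.
Setting net torque to zero: N × 4.358 = 267.4 → N = 61.4 N.
ΣFx = 0: friction at the foot balances the wall's push, so f = N_wall = 61.4 N.

f ≈ 61.4 N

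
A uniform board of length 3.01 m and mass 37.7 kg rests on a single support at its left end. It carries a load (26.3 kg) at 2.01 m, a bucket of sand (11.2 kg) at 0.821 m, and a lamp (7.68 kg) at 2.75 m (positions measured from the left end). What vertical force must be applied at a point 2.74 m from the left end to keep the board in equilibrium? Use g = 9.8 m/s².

F ≈ 500 N

Taking torques about the left end:
Beam weight: 37.7 × 9.8 = 369.5 N down at 1.505 m → arm 1.505 m, τ = 369.5 × 1.505 = 556.1 N·m clockwise.
Load: 26.3 × 9.8 = 257.7 N down at 2.01 m → arm 2.01 m, τ = 257.7 × 2.01 = 518 N·m clockwise.
Bucket of sand: 11.2 × 9.8 = 109.8 N down at 0.821 m → arm 0.821 m, τ = 109.8 × 0.821 = 90.15 N·m clockwise.
Lamp: 7.68 × 9.8 = 75.26 N down at 2.75 m → arm 2.75 m, τ = 75.26 × 2.75 = 207 N·m clockwise.
Net moment of the loads = 1371 N·m clockwise.
The upward force F acts at a point 2.74 m from the left end, arm 2.74 m, giving F × 2.74 counterclockwise.
For rotational equilibrium, F × 2.74 = 1371, so F = 1371 / 2.74 = 500 N.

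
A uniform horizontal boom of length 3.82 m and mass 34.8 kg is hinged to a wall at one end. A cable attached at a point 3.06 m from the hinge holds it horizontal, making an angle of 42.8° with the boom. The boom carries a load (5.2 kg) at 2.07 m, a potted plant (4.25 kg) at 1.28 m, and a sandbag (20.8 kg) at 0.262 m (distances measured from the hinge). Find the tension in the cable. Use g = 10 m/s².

T ≈ 424 N

Choose the hinge as the axis so the unknown hinge reaction has zero arm there.
Beam weight: 34.8 × 10 = 348 N down at 1.91 m → arm 1.91 m, τ = 348 × 1.91 = 664.7 N·m clockwise.
Load: 5.2 × 10 = 52 N down at 2.07 m → arm 2.07 m, τ = 52 × 2.07 = 107.6 N·m clockwise.
Potted plant: 4.25 × 10 = 42.5 N down at 1.28 m → arm 1.28 m, τ = 42.5 × 1.28 = 54.4 N·m clockwise.
Sandbag: 20.8 × 10 = 208 N down at 0.262 m → arm 0.262 m, τ = 208 × 0.262 = 54.5 N·m clockwise.
Total clockwise load moment = 881.2 N·m.
The cable tension T acts at 3.06 m; only its component perpendicular to the boom, T sinθ, produces torque. sin 42.8° = 0.6794.
Balancing moments: T × 3.06 × 0.6794 = 881.2, giving T = 881.2 / 2.079 = 424 N.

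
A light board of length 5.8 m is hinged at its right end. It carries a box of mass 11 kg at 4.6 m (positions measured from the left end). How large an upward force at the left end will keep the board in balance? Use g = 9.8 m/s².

Choose the right end as the axis so the unknown pivot reaction has zero arm there.
Box: 11 × 9.8 = 107.8 N down at 4.6 m → arm 1.2 m, τ = 107.8 × 1.2 = 129.4 N·m counterclockwise.
Net moment of the loads = 129.4 N·m counterclockwise.
The upward force F acts at the left end, arm 5.8 m, giving F × 5.8 clockwise.
For rotational equilibrium, F × 5.8 = 129.4, so F = 129.4 / 5.8 = 22.3 N.

F ≈ 22.3 N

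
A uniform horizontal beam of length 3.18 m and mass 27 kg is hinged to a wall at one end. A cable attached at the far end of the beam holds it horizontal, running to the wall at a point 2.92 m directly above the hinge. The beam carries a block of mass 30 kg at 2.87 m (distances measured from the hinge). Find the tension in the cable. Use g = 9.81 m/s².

T ≈ 589 N

Choose the hinge as the axis so the unknown hinge reaction has zero arm there.
Beam weight: 27 × 9.81 = 264.9 N down at 1.59 m → arm 1.59 m, τ = 264.9 × 1.59 = 421.2 N·m clockwise.
Block: 30 × 9.81 = 294.3 N down at 2.87 m → arm 2.87 m, τ = 294.3 × 2.87 = 844.6 N·m clockwise.
Total clockwise load moment = 1266 N·m.
The cable tension T acts at 3.18 m; only its component perpendicular to the beam, T sinθ, produces torque. sinθ = h/√(h²+d²) = 2.92/√(2.92²+3.18²) = 0.6764.
Balancing moments: T × 3.18 × 0.6764 = 1266, giving T = 1266 / 2.151 = 589 N.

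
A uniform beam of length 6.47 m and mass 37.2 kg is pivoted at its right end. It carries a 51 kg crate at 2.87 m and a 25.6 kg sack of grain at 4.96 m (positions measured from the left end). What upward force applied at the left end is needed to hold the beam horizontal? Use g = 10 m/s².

About the right end:
Beam weight: 37.2 × 10 = 372 N down at 3.235 m → arm 3.235 m, τ = 372 × 3.235 = 1203 N·m counterclockwise.
Crate: 51 × 10 = 510 N down at 2.87 m → arm 3.6 m, τ = 510 × 3.6 = 1836 N·m counterclockwise.
Sack of grain: 25.6 × 10 = 256 N down at 4.96 m → arm 1.51 m, τ = 256 × 1.51 = 386.6 N·m counterclockwise.
Net moment of the loads = 3426 N·m counterclockwise.
The upward force F acts at the left end, arm 6.47 m, giving F × 6.47 clockwise.
Στ = 0 ⇒ F × 6.47 = 3426 ⇒ F = 3426 / 6.47 = 530 N.

F ≈ 530 N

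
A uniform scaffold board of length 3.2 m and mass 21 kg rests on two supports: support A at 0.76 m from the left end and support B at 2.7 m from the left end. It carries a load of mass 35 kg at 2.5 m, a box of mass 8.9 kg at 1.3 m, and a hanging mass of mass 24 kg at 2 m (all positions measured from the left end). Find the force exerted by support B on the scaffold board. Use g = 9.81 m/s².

R_B ≈ 572 N

Take moments about support A.
Beam weight: 21 × 9.81 = 206 N down at 1.6 m → arm 0.84 m, τ = 206 × 0.84 = 173 N·m clockwise.
Load: 35 × 9.81 = 343.4 N down at 2.5 m → arm 1.74 m, τ = 343.4 × 1.74 = 597.5 N·m clockwise.
Box: 8.9 × 9.81 = 87.31 N down at 1.3 m → arm 0.54 m, τ = 87.31 × 0.54 = 47.15 N·m clockwise.
Hanging mass: 24 × 9.81 = 235.4 N down at 2 m → arm 1.24 m, τ = 235.4 × 1.24 = 291.9 N·m clockwise.
Net load moment about support A = 1110 N·m clockwise.
Reaction R at support B is upward at 2.7 m, arm 1.94 m → moment R × 1.94 counterclockwise.
For rotational equilibrium, R × 1.94 = 1110, so R = 572 N.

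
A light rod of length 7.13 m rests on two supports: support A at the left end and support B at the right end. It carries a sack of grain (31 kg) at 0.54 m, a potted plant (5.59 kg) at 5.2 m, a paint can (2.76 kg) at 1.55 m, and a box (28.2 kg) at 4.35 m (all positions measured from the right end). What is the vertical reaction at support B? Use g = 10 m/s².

Taking torques about support A:
Sack of grain: 31 × 10 = 310 N down at 0.54 m → arm 6.59 m, τ = 310 × 6.59 = 2043 N·m clockwise.
Potted plant: 5.59 × 10 = 55.9 N down at 5.2 m → arm 1.93 m, τ = 55.9 × 1.93 = 107.9 N·m clockwise.
Paint can: 2.76 × 10 = 27.6 N down at 1.55 m → arm 5.58 m, τ = 27.6 × 5.58 = 154 N·m clockwise.
Box: 28.2 × 10 = 282 N down at 4.35 m → arm 2.78 m, τ = 282 × 2.78 = 784 N·m clockwise.
Net load moment about support A = 3089 N·m clockwise.
Reaction R at support B is upward at 0 m, arm 7.13 m → moment R × 7.13 counterclockwise.
Balancing moments: R × 7.13 = 3089, giving R = 433 N.

R_B ≈ 433 N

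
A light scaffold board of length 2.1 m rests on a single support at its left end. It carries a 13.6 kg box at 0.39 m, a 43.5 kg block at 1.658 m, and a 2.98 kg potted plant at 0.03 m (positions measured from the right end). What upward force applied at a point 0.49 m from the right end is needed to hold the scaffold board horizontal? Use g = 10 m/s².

F ≈ 302 N

Sum moments about the left end (the unknown pivot reaction has zero arm there).
Box: 13.6 × 10 = 136 N down at 0.39 m → arm 1.71 m, τ = 136 × 1.71 = 232.6 N·m clockwise.
Block: 43.5 × 10 = 435 N down at 1.658 m → arm 0.442 m, τ = 435 × 0.442 = 192.3 N·m clockwise.
Potted plant: 2.98 × 10 = 29.8 N down at 0.03 m → arm 2.07 m, τ = 29.8 × 2.07 = 61.69 N·m clockwise.
Net moment of the loads = 486.6 N·m clockwise.
The upward force F acts at a point 0.49 m from the right end, arm 1.61 m, giving F × 1.61 counterclockwise.
For rotational equilibrium, F × 1.61 = 486.6, so F = 486.6 / 1.61 = 302 N.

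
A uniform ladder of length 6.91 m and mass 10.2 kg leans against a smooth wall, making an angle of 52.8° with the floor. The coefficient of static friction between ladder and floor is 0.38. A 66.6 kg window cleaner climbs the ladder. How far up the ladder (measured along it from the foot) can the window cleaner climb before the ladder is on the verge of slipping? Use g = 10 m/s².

d ≈ 3.46 m

Choose the foot of the ladder as the axis so the floor normal and friction both act there and drop out.
Ladder weight 10.2×10 = 102 N acts at 3.455 m along the ladder; its horizontal arm is 3.455·cos52.8° = 2.089 m → τ = 213.1 N·m clockwise.
Window cleaner weight 66.6×10 = 666 N at distance d → arm d·cos52.8° → τ = 666·d·0.6046 clockwise.
Wall normal N at the top has arm L sinθ = 5.504 m counterclockwise, so Στ = 0 gives N·5.504 = 213.1 + 402.7·d.
ΣFy = 0 ⇒ N_floor = 768 N, so the maximum friction is μ_s·N_floor = 0.38×768 = 291.8 N. ΣFx = 0 ⇒ N_wall = f, so at the slipping point N = 291.8 N.
Substituting: 291.8×5.504 = 213.1 + 402.7·d ⇒ d = (1606 − 213.1) / 402.7 = 3.46 m.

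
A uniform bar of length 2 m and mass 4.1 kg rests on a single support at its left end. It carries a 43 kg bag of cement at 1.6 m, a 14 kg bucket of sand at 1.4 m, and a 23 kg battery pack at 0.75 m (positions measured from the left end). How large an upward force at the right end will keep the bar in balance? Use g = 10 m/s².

F ≈ 549 N

About the left end:
Beam weight: 4.1 × 10 = 41 N down at 1 m → arm 1 m, τ = 41 × 1 = 41 N·m clockwise.
Bag of cement: 43 × 10 = 430 N down at 1.6 m → arm 1.6 m, τ = 430 × 1.6 = 688 N·m clockwise.
Bucket of sand: 14 × 10 = 140 N down at 1.4 m → arm 1.4 m, τ = 140 × 1.4 = 196 N·m clockwise.
Battery pack: 23 × 10 = 230 N down at 0.75 m → arm 0.75 m, τ = 230 × 0.75 = 172.5 N·m clockwise.
Net moment of the loads = 1098 N·m clockwise.
The upward force F acts at the right end, arm 2 m, giving F × 2 counterclockwise.
Balancing moments: F × 2 = 1098, giving F = 1098 / 2 = 549 N.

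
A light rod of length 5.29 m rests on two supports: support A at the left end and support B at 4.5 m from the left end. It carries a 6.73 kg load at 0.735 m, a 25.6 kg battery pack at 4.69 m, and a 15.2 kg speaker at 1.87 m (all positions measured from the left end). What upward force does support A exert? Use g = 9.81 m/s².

Sum moments about support B (its reaction then has zero moment arm).
Load: 6.73 × 9.81 = 66.02 N down at 0.735 m → arm 3.765 m, τ = 66.02 × 3.765 = 248.6 N·m counterclockwise.
Battery pack: 25.6 × 9.81 = 251.1 N down at 4.69 m → arm 0.19 m, τ = 251.1 × 0.19 = 47.71 N·m clockwise.
Speaker: 15.2 × 9.81 = 149.1 N down at 1.87 m → arm 2.63 m, τ = 149.1 × 2.63 = 392.1 N·m counterclockwise.
Net load moment about support B = 593 N·m counterclockwise.
Reaction R at support A is upward at 0 m, arm 4.5 m → moment R × 4.5 clockwise.
Balancing moments: R × 4.5 = 593, giving R = 132 N.

R_A ≈ 132 N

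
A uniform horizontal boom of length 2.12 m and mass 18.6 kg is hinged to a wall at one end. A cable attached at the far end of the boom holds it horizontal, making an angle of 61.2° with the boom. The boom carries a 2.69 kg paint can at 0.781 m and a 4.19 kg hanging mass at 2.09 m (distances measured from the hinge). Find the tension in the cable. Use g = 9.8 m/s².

T ≈ 161 N

About the hinge:
Beam weight: 18.6 × 9.8 = 182.3 N down at 1.06 m → arm 1.06 m, τ = 182.3 × 1.06 = 193.2 N·m clockwise.
Paint can: 2.69 × 9.8 = 26.36 N down at 0.781 m → arm 0.781 m, τ = 26.36 × 0.781 = 20.59 N·m clockwise.
Hanging mass: 4.19 × 9.8 = 41.06 N down at 2.09 m → arm 2.09 m, τ = 41.06 × 2.09 = 85.82 N·m clockwise.
Total clockwise load moment = 299.6 N·m.
The cable tension T acts at 2.12 m; only its component perpendicular to the boom, T sinθ, produces torque. sin 61.2° = 0.8763.
Setting net torque to zero: T × 2.12 × 0.8763 = 299.6 → T = 299.6 / 1.858 = 161 N.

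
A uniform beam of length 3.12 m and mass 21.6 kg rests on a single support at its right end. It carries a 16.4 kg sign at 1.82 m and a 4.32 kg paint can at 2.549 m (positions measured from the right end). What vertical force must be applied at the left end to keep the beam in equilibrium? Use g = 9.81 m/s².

F ≈ 234 N

Take moments about the right end.
Beam weight: 21.6 × 9.81 = 211.9 N down at 1.56 m → arm 1.56 m, τ = 211.9 × 1.56 = 330.6 N·m counterclockwise.
Sign: 16.4 × 9.81 = 160.9 N down at 1.82 m → arm 1.82 m, τ = 160.9 × 1.82 = 292.8 N·m counterclockwise.
Paint can: 4.32 × 9.81 = 42.38 N down at 2.549 m → arm 2.549 m, τ = 42.38 × 2.549 = 108 N·m counterclockwise.
Net moment of the loads = 731.4 N·m counterclockwise.
The upward force F acts at the left end, arm 3.12 m, giving F × 3.12 clockwise.
For rotational equilibrium, F × 3.12 = 731.4, so F = 731.4 / 3.12 = 234 N.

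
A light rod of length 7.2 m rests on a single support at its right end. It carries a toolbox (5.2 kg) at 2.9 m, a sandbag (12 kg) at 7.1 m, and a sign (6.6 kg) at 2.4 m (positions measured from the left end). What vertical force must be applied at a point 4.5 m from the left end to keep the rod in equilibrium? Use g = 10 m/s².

F ≈ 205 N

Taking torques about the right end:
Toolbox: 5.2 × 10 = 52 N down at 2.9 m → arm 4.3 m, τ = 52 × 4.3 = 223.6 N·m counterclockwise.
Sandbag: 12 × 10 = 120 N down at 7.1 m → arm 0.1 m, τ = 120 × 0.1 = 12 N·m counterclockwise.
Sign: 6.6 × 10 = 66 N down at 2.4 m → arm 4.8 m, τ = 66 × 4.8 = 316.8 N·m counterclockwise.
Net moment of the loads = 552.4 N·m counterclockwise.
The upward force F acts at a point 4.5 m from the left end, arm 2.7 m, giving F × 2.7 clockwise.
For rotational equilibrium, F × 2.7 = 552.4, so F = 552.4 / 2.7 = 205 N.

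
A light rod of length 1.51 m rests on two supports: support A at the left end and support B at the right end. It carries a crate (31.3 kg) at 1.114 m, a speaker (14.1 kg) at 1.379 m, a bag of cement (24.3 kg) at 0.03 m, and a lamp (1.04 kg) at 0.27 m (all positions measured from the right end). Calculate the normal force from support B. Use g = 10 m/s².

R_B ≈ 341 N

About support A:
Crate: 31.3 × 10 = 313 N down at 1.114 m → arm 0.396 m, τ = 313 × 0.396 = 123.9 N·m clockwise.
Speaker: 14.1 × 10 = 141 N down at 1.379 m → arm 0.131 m, τ = 141 × 0.131 = 18.47 N·m clockwise.
Bag of cement: 24.3 × 10 = 243 N down at 0.03 m → arm 1.48 m, τ = 243 × 1.48 = 359.6 N·m clockwise.
Lamp: 1.04 × 10 = 10.4 N down at 0.27 m → arm 1.24 m, τ = 10.4 × 1.24 = 12.9 N·m clockwise.
Net load moment about support A = 514.9 N·m clockwise.
Reaction R at support B is upward at 0 m, arm 1.51 m → moment R × 1.51 counterclockwise.
Setting net torque to zero: R × 1.51 = 514.9 → R = 341 N.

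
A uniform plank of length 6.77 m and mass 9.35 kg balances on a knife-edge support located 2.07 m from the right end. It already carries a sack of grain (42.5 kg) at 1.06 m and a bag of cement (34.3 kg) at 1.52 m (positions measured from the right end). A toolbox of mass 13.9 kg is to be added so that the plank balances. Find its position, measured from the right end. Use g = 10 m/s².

About the knife-edge support (at 2.07 m from the right end):
Beam weight: 9.35 × 10 = 93.5 N down at 3.385 m → arm 1.315 m, τ = 93.5 × 1.315 = 123 N·m counterclockwise.
Sack of grain: 42.5 × 10 = 425 N down at 1.06 m → arm 1.01 m, τ = 425 × 1.01 = 429.2 N·m clockwise.
Bag of cement: 34.3 × 10 = 343 N down at 1.52 m → arm 0.55 m, τ = 343 × 0.55 = 188.7 N·m clockwise.
Net moment of existing loads = 494.9 N·m clockwise.
The toolbox weighs 13.9 × 10 = 139 N and must supply an equal counterclockwise moment, so its lever arm about the knife-edge support is 494.9 / 139 = 3.56 m.
That puts it at 2.07 + 3.56 = 5.63 m from the right end.

x ≈ 5.63 m from the right end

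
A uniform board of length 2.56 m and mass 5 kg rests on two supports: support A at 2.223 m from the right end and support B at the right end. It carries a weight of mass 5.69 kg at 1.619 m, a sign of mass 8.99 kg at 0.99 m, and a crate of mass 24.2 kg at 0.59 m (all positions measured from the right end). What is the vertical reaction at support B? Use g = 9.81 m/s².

Take moments about support A.
Beam weight: 5 × 9.81 = 49.05 N down at 1.28 m → arm 0.943 m, τ = 49.05 × 0.943 = 46.25 N·m clockwise.
Weight: 5.69 × 9.81 = 55.82 N down at 1.619 m → arm 0.604 m, τ = 55.82 × 0.604 = 33.72 N·m clockwise.
Sign: 8.99 × 9.81 = 88.19 N down at 0.99 m → arm 1.233 m, τ = 88.19 × 1.233 = 108.7 N·m clockwise.
Crate: 24.2 × 9.81 = 237.4 N down at 0.59 m → arm 1.633 m, τ = 237.4 × 1.633 = 387.7 N·m clockwise.
Net load moment about support A = 576.4 N·m clockwise.
Reaction R at support B is upward at 0 m, arm 2.223 m → moment R × 2.223 counterclockwise.
Balancing moments: R × 2.223 = 576.4, giving R = 259 N.

R_B ≈ 259 N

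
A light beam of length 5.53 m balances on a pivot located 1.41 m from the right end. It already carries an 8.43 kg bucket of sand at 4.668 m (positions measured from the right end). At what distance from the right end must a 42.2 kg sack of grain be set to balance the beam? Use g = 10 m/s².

Sum moments about the pivot (at 1.41 m from the right end) (the support reaction has zero arm there).
Bucket of sand: 8.43 × 10 = 84.3 N down at 4.668 m → arm 3.258 m, τ = 84.3 × 3.258 = 274.6 N·m counterclockwise.
Net moment of existing loads = 274.6 N·m counterclockwise.
The sack of grain weighs 42.2 × 10 = 422 N and must supply an equal clockwise moment, so its lever arm about the pivot is 274.6 / 422 = 0.651 m.
That puts it at 1.41 − 0.651 = 0.759 m from the right end.

x ≈ 0.759 m from the right end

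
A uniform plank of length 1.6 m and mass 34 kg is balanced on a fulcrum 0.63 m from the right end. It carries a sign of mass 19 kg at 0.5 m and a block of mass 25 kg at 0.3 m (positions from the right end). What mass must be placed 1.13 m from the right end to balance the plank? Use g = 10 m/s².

Taking torques about the fulcrum (at 0.63 m from the right end):
Beam weight: 34 × 10 = 340 N down at 0.8 m → arm 0.17 m, τ = 340 × 0.17 = 57.8 N·m counterclockwise.
Sign: 19 × 10 = 190 N down at 0.5 m → arm 0.13 m, τ = 190 × 0.13 = 24.7 N·m clockwise.
Block: 25 × 10 = 250 N down at 0.3 m → arm 0.33 m, τ = 250 × 0.33 = 82.5 N·m clockwise.
Net moment of known loads = 49.4 N·m clockwise.
An unknown mass m at 1.13 m has arm 0.5 m; its moment is m·g·0.5 counterclockwise.
Setting net torque to zero: m × 10 × 0.5 = 49.4 → m = 49.4 / (10 × 0.5) = 9.88 kg.

m ≈ 9.88 kg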